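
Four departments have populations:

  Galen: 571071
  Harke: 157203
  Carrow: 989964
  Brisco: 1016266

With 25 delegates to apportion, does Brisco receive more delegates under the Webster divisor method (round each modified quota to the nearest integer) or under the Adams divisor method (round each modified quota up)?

Webster: Galen 5, Harke 1, Carrow 9, Brisco 10.
Adams: Galen 5, Harke 2, Carrow 9, Brisco 9.
Brisco gets 10 under Webster and 9 under Adams.

Webster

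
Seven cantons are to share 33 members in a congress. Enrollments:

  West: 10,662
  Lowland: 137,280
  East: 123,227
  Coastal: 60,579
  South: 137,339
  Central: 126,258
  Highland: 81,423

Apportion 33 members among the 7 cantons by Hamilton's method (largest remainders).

The standard divisor is 676768/33 ≈ 20508.121.
Standard quotas: West 0.5199, Lowland 6.6939, East 6.0087, Coastal 2.9539, South 6.6968, Central 6.1565, Highland 3.9703.
Lower quotas: West 0, Lowland 6, East 6, Coastal 2, South 6, Central 6, Highland 3 (sum 29, leaving 4 seats).
Remainders in descending order: Highland 0.9703, Coastal 0.9539, South 0.6968, Lowland 0.6939, West 0.5199, Central 0.1565, East 0.0087.
The surplus seats go to Highland, Coastal, South, Lowland.

West 0, Lowland 7, East 6, Coastal 3, South 7, Central 6, Highland 4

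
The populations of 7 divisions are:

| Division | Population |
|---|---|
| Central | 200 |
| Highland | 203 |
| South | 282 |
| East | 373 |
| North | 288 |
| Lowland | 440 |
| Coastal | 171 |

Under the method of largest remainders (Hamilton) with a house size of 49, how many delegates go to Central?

5

The standard divisor is 1957/49 ≈ 39.939.
Standard quotas: Central 5.008, Highland 5.083, South 7.061, East 9.339, North 7.211, Lowland 11.017, Coastal 4.282.
Lower quotas: Central 5, Highland 5, South 7, East 9, North 7, Lowland 11, Coastal 4 (sum 48, leaving 1 seat).
Remainders in descending order: East 0.339, Coastal 0.282, North 0.211, Highland 0.083, South 0.061, Lowland 0.017, Central 0.008.
Largest remainder: East receives the extra seat.
Central receives 5.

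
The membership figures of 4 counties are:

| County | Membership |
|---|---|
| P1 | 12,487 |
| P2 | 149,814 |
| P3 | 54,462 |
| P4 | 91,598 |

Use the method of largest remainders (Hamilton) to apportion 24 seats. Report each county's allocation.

Standard divisor: 308361 ÷ 24 ≈ 12848.375.
Standard quotas: P1 0.9719, P2 11.6602, P3 4.2388, P4 7.1292.
Lower quotas: P1 0, P2 11, P3 4, P4 7 (sum 22, leaving 2 seats).
Remainders in descending order: P1 0.9719, P2 0.6602, P3 0.2388, P4 0.1292.
The surplus seats go to P1, P2.

P1 1, P2 12, P3 4, P4 7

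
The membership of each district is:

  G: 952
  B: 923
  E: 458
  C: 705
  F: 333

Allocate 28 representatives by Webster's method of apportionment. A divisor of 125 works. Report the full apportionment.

With modified divisor 125: modified quotas G 7.616, B 7.384, E 3.664, C 5.640, F 2.664.
Rounding to the nearest integer: G 8, B 7, E 4, C 6, F 3 (total 28).

G 8; B 7; E 4; C 6; F 3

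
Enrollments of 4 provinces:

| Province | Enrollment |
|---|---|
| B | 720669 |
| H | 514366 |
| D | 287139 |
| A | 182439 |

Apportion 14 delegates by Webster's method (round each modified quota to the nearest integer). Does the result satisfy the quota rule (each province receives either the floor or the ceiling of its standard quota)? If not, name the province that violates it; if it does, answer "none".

none

Standard quotas: B 5.919, H 4.224, D 2.358, A 1.498.
Webster allocation: B 6, H 4, D 2, A 2.
Every allocation lies between the lower and upper quota.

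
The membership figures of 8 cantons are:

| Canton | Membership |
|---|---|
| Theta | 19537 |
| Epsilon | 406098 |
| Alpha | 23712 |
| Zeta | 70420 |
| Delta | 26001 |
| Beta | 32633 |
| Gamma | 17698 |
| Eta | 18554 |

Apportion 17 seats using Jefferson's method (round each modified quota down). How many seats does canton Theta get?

0

Standard divisor 614653/17 ≈ 36156.059; standard quotas: Theta 0.540, Epsilon 11.232, Alpha 0.656, Zeta 1.948, Delta 0.719, Beta 0.903, Gamma 0.489, Eta 0.513.
Rounding down gives 0, 11, 0, 1, 0, 0, 0, 0 = 12 seats, so the divisor must be adjusted.
With modified divisor 28000: modified quotas Theta 0.698, Epsilon 14.504, Alpha 0.847, Zeta 2.515, Delta 0.929, Beta 1.165, Gamma 0.632, Eta 0.663.
Rounding down: Theta 0, Epsilon 14, Alpha 0, Zeta 2, Delta 0, Beta 1, Gamma 0, Eta 0 (total 17).
Theta receives 0.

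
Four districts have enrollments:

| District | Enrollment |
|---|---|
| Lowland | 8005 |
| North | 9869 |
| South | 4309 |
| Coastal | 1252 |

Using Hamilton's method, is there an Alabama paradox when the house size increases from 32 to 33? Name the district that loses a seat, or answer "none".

none

At 32 seats: Lowland 11, North 13, South 6, Coastal 2.
At 33 seats: Lowland 11, North 14, South 6, Coastal 2.
No district's allocation decreased.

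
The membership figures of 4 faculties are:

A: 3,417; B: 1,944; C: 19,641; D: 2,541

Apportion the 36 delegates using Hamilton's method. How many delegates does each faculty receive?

A 4, B 3, C 26, D 3

Total 27543; standard divisor 27543/36 ≈ 765.083.
Standard quotas: A 4.4662, B 2.5409, C 25.6717, D 3.3212.
Lower quotas: A 4, B 2, C 25, D 3 (sum 34, leaving 2 seats).
Remainders in descending order: C 0.6717, B 0.5409, A 0.4662, D 0.3212.
The surplus seats go to C, B.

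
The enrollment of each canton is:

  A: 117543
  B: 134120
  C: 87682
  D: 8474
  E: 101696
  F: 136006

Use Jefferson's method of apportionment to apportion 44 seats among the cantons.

A 9, B 10, C 7, D 0, E 8, F 10

Standard divisor 585521/44 ≈ 13307.295; standard quotas: A 8.833, B 10.079, C 6.589, D 0.637, E 7.642, F 10.220.
Rounding down gives 8, 10, 6, 0, 7, 10 = 41 seats, so the divisor must be adjusted.
With modified divisor 12400: modified quotas A 9.479, B 10.816, C 7.071, D 0.683, E 8.201, F 10.968.
Rounding down: A 9, B 10, C 7, D 0, E 8, F 10 (total 44).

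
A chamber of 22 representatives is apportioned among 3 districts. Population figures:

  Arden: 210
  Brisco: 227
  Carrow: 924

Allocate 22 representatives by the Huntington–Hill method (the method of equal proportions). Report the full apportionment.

Arden: 3, Brisco: 4, Carrow: 15

With divisor 62: modified quotas Arden 3.387, Brisco 3.661, Carrow 14.903.
Geometric-mean thresholds: Arden √(3·4)=3.464, Brisco √(3·4)=3.464, Carrow √(14·15)=14.491.
Each quota rounded against its threshold gives Arden 3, Brisco 4, Carrow 15 (total 22).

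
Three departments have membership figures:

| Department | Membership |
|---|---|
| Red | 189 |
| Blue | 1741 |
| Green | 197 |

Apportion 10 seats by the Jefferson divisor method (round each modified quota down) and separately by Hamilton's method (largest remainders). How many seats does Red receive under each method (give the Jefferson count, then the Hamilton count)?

0 and 1

Jefferson: Red 0, Blue 9, Green 1.
Hamilton: Red 1, Blue 8, Green 1.
Red gets 0 under Jefferson and 1 under Hamilton.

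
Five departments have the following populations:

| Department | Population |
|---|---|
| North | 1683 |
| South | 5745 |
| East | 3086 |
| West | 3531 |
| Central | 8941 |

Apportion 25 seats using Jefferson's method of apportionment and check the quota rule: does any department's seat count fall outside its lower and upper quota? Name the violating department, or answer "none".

none

Standard quotas: North 1.830, South 6.248, East 3.356, West 3.840, Central 9.724.
Jefferson allocation: North 2, South 6, East 3, West 4, Central 10.
Every allocation lies between the lower and upper quota.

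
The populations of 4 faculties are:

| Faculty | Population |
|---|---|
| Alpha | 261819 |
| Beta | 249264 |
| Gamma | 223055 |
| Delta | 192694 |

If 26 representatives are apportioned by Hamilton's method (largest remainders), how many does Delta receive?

Standard divisor: 926832 ÷ 26 ≈ 35647.385.
Standard quotas: Alpha 7.3447, Beta 6.9925, Gamma 6.2573, Delta 5.4056.
Lower quotas: Alpha 7, Beta 6, Gamma 6, Delta 5 (sum 24, leaving 2 seats).
Remainders in descending order: Beta 0.9925, Delta 0.4056, Alpha 0.3447, Gamma 0.2573.
The surplus seats go to Beta, Delta.
Delta receives 6.

6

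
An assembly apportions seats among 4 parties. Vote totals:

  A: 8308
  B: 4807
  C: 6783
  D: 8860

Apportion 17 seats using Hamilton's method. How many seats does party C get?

4

Total 28758; standard divisor 28758/17 ≈ 1691.647.
Standard quotas: A 4.9112, B 2.8416, C 4.0097, D 5.2375.
Lower quotas: A 4, B 2, C 4, D 5 (sum 15, leaving 2 seats).
Remainders in descending order: A 0.9112, B 0.8416, D 0.2375, C 0.0097.
Largest remainders: A, B receive the extra seats.
C receives 4.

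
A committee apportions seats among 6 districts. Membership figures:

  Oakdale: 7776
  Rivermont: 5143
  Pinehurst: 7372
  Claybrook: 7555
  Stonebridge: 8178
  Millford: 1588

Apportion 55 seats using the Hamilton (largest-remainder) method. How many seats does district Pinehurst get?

Standard divisor: 37612 ÷ 55 ≈ 683.855.
Standard quotas: Oakdale 11.3708, Rivermont 7.5206, Pinehurst 10.7801, Claybrook 11.0477, Stonebridge 11.9587, Millford 2.3221.
Lower quotas: Oakdale 11, Rivermont 7, Pinehurst 10, Claybrook 11, Stonebridge 11, Millford 2 (sum 52, leaving 3 seats).
Remainders in descending order: Stonebridge 0.9587, Pinehurst 0.7801, Rivermont 0.5206, Oakdale 0.3708, Millford 0.3221, Claybrook 0.0477.
The surplus seats go to Stonebridge, Pinehurst, Rivermont.
Pinehurst receives 11.

11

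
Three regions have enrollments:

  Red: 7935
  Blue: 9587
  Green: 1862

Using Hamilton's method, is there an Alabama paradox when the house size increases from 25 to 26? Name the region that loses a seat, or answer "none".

Green

At 25 seats: Red 10, Blue 12, Green 3.
At 26 seats: Red 11, Blue 13, Green 2.
Green drops from 3 to 2.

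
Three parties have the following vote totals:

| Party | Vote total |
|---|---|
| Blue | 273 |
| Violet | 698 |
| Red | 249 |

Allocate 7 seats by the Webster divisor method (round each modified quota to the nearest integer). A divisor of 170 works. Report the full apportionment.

With modified divisor 170: modified quotas Blue 1.606, Violet 4.106, Red 1.465.
Rounding to the nearest integer: Blue 2, Violet 4, Red 1 (total 7).

Blue 2, Violet 4, Red 1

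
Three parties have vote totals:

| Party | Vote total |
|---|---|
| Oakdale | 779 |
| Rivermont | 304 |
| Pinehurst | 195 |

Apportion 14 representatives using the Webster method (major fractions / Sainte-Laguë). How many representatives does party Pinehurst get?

Standard divisor 1278/14 ≈ 91.286; standard quotas: Oakdale 8.534, Rivermont 3.330, Pinehurst 2.136.
Rounding to the nearest integer gives Oakdale 9, Rivermont 3, Pinehurst 2 — total 14, matching the house size, so no adjustment is needed.
Pinehurst receives 2.

2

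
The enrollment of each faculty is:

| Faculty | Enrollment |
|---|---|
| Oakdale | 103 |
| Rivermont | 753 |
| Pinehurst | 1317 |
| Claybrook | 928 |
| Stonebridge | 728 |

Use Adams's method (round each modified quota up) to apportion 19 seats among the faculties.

Oakdale 1, Rivermont 4, Pinehurst 6, Claybrook 4, Stonebridge 4

Standard divisor 3829/19 ≈ 201.526; standard quotas: Oakdale 0.511, Rivermont 3.736, Pinehurst 6.535, Claybrook 4.605, Stonebridge 3.612.
Rounding up gives 1, 4, 7, 5, 4 = 21 seats, so the divisor must be adjusted.
With modified divisor 240: modified quotas Oakdale 0.429, Rivermont 3.138, Pinehurst 5.487, Claybrook 3.867, Stonebridge 3.033.
Rounding up: Oakdale 1, Rivermont 4, Pinehurst 6, Claybrook 4, Stonebridge 4 (total 19).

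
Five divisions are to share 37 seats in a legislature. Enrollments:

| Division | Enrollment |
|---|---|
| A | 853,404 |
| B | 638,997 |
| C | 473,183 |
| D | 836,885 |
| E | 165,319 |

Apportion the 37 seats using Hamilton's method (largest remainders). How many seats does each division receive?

A=11; B=8; C=6; D=10; E=2

The standard divisor is 2967788/37 ≈ 80210.486.
Standard quotas: A 10.6396, B 7.9665, C 5.8993, D 10.4336, E 2.0611.
Lower quotas: A 10, B 7, C 5, D 10, E 2 (sum 34, leaving 3 seats).
Remainders in descending order: B 0.9665, C 0.8993, A 0.6396, D 0.4336, E 0.0611.
Largest remainders: B, C, A receive the extra seats.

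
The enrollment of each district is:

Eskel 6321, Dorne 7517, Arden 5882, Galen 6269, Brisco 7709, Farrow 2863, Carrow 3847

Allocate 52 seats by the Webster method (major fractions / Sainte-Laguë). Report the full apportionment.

Standard divisor 40408/52 ≈ 777.077; standard quotas: Eskel 8.134, Dorne 9.673, Arden 7.569, Galen 8.067, Brisco 9.921, Farrow 3.684, Carrow 4.951.
Rounding to the nearest integer gives 8, 10, 8, 8, 10, 4, 5 = 53 seats, so the divisor must be adjusted.
With modified divisor 788: modified quotas Eskel 8.022, Dorne 9.539, Arden 7.464, Galen 7.956, Brisco 9.783, Farrow 3.633, Carrow 4.882.
Rounding to the nearest integer: Eskel 8, Dorne 10, Arden 7, Galen 8, Brisco 10, Farrow 4, Carrow 5 (total 52).

Eskel 8; Dorne 10; Arden 7; Galen 8; Brisco 10; Farrow 4; Carrow 5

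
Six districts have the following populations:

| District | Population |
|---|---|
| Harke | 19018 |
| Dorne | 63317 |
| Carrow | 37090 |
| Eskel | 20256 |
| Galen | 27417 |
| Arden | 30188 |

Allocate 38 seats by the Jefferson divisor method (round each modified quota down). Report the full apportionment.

Harke 3; Dorne 13; Carrow 7; Eskel 4; Galen 5; Arden 6

Standard divisor 197286/38 ≈ 5191.737; standard quotas: Harke 3.663, Dorne 12.196, Carrow 7.144, Eskel 3.902, Galen 5.281, Arden 5.815.
Rounding down gives 3, 12, 7, 3, 5, 5 = 35 seats, so the divisor must be adjusted.
With modified divisor 4800: modified quotas Harke 3.962, Dorne 13.191, Carrow 7.727, Eskel 4.220, Galen 5.712, Arden 6.289.
Rounding down: Harke 3, Dorne 13, Carrow 7, Eskel 4, Galen 5, Arden 6 (total 38).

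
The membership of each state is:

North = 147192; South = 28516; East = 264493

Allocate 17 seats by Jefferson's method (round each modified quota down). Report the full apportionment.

North=6, South=1, East=10

Standard divisor 440201/17 ≈ 25894.176; standard quotas: North 5.684, South 1.101, East 10.214.
Rounding down gives 5, 1, 10 = 16 seats, so the divisor must be adjusted.
With modified divisor 24300: modified quotas North 6.057, South 1.173, East 10.884.
Rounding down: North 6, South 1, East 10 (total 17).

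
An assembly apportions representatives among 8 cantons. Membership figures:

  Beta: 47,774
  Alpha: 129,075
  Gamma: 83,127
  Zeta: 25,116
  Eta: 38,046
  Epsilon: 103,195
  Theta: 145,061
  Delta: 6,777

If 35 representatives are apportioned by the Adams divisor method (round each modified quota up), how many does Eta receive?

Standard divisor 578171/35 ≈ 16519.171; standard quotas: Beta 2.892, Alpha 7.814, Gamma 5.032, Zeta 1.520, Eta 2.303, Epsilon 6.247, Theta 8.781, Delta 0.410.
Rounding up gives 3, 8, 6, 2, 3, 7, 9, 1 = 39 seats, so the divisor must be adjusted.
With modified divisor 18700: modified quotas Beta 2.555, Alpha 6.902, Gamma 4.445, Zeta 1.343, Eta 2.035, Epsilon 5.518, Theta 7.757, Delta 0.362.
Rounding up: Beta 3, Alpha 7, Gamma 5, Zeta 2, Eta 3, Epsilon 6, Theta 8, Delta 1 (total 35).
Eta receives 3.

3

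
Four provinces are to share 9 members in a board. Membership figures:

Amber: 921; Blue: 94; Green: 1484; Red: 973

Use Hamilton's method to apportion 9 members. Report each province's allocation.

Amber 2, Blue 0, Green 4, Red 3

Total 3472; standard divisor 3472/9 ≈ 385.778.
Standard quotas: Amber 2.387, Blue 0.244, Green 3.847, Red 2.522.
Lower quotas: Amber 2, Blue 0, Green 3, Red 2 (sum 7, leaving 2 seats).
Remainders in descending order: Green 0.847, Red 0.522, Amber 0.387, Blue 0.244.
The surplus seats go to Green, Red.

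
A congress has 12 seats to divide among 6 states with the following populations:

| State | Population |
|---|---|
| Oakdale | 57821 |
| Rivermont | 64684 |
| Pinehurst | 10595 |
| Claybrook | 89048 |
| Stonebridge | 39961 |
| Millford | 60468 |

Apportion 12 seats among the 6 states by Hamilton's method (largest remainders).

The standard divisor is 322577/12 ≈ 26881.417.
Standard quotas: Oakdale 2.1510, Rivermont 2.4063, Pinehurst 0.3941, Claybrook 3.3126, Stonebridge 1.4866, Millford 2.2494.
Lower quotas: Oakdale 2, Rivermont 2, Pinehurst 0, Claybrook 3, Stonebridge 1, Millford 2 (sum 10, leaving 2 seats).
Remainders in descending order: Stonebridge 0.4866, Rivermont 0.4063, Pinehurst 0.3941, Claybrook 0.3126, Millford 0.2494, Oakdale 0.1510.
Largest remainders: Stonebridge, Rivermont receive the extra seats.

Oakdale 2, Rivermont 3, Pinehurst 0, Claybrook 3, Stonebridge 2, Millford 2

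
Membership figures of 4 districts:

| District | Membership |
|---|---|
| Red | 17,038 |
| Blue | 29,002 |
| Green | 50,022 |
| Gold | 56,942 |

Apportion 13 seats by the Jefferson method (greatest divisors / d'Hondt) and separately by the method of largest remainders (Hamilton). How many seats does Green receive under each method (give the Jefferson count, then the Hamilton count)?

5 and 4

Jefferson: Red 1, Blue 2, Green 5, Gold 5.
Hamilton: Red 1, Blue 3, Green 4, Gold 5.
Green gets 5 under Jefferson and 4 under Hamilton.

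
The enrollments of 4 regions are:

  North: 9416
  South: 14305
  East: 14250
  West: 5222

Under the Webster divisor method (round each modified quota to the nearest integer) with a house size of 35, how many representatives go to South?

12

Standard divisor 43193/35 ≈ 1234.086; standard quotas: North 7.630, South 11.592, East 11.547, West 4.231.
Rounding to the nearest integer gives 8, 12, 12, 4 = 36 seats, so the divisor must be adjusted.
With modified divisor 1241.5: modified quotas North 7.584, South 11.522, East 11.478, West 4.206.
Rounding to the nearest integer: North 8, South 12, East 11, West 4 (total 35).
South receives 12.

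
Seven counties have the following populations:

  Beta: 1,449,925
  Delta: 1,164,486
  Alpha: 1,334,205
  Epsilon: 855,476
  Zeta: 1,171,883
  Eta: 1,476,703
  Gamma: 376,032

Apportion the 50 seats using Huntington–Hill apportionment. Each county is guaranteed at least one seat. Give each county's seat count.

With divisor 155923: modified quotas Beta 9.299, Delta 7.468, Alpha 8.557, Epsilon 5.487, Zeta 7.516, Eta 9.471, Gamma 2.412.
Geometric-mean thresholds: Beta √(9·10)=9.487, Delta √(7·8)=7.483, Alpha √(8·9)=8.485, Epsilon √(5·6)=5.477, Zeta √(7·8)=7.483, Eta √(9·10)=9.487, Gamma √(2·3)=2.449.
Each quota rounded against its threshold gives Beta 9, Delta 7, Alpha 9, Epsilon 6, Zeta 8, Eta 9, Gamma 2 (total 50).

Beta 9, Delta 7, Alpha 9, Epsilon 6, Zeta 8, Eta 9, Gamma 2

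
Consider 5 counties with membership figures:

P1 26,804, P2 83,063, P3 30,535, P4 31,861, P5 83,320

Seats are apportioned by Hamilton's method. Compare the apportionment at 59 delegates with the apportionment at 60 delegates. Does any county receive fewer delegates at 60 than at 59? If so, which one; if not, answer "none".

P4

At 59 seats: P1 6, P2 19, P3 7, P4 8, P5 19.
At 60 seats: P1 6, P2 20, P3 7, P4 7, P5 20.
P4 drops from 8 to 7.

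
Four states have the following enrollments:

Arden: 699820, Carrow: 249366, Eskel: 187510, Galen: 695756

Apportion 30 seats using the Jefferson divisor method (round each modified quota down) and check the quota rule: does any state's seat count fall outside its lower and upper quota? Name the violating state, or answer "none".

Standard quotas: Arden 11.457, Carrow 4.082, Eskel 3.070, Galen 11.391.
Jefferson allocation: Arden 12, Carrow 4, Eskel 3, Galen 11.
Every allocation lies between the lower and upper quota.

none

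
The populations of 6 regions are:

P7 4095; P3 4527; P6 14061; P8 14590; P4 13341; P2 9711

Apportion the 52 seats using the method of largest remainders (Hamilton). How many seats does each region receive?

P7=4, P3=4, P6=12, P8=13, P4=11, P2=8

Standard divisor: 60325 ÷ 52 ≈ 1160.096.
Standard quotas: P7 3.5299, P3 3.9023, P6 12.1205, P8 12.5765, P4 11.4999, P2 8.3709.
Lower quotas: P7 3, P3 3, P6 12, P8 12, P4 11, P2 8 (sum 49, leaving 3 seats).
Remainders in descending order: P3 0.9023, P8 0.5765, P7 0.5299, P4 0.4999, P2 0.3709, P6 0.1205.
Largest remainders: P3, P8, P7 receive the extra seats.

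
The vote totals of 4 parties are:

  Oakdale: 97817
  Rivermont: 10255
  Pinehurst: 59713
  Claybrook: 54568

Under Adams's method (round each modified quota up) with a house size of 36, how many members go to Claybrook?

9

Standard divisor 222353/36 ≈ 6176.472; standard quotas: Oakdale 15.837, Rivermont 1.660, Pinehurst 9.668, Claybrook 8.835.
Rounding up gives 16, 2, 10, 9 = 37 seats, so the divisor must be adjusted.
With modified divisor 6600: modified quotas Oakdale 14.821, Rivermont 1.554, Pinehurst 9.047, Claybrook 8.268.
Rounding up: Oakdale 15, Rivermont 2, Pinehurst 10, Claybrook 9 (total 36).
Claybrook receives 9.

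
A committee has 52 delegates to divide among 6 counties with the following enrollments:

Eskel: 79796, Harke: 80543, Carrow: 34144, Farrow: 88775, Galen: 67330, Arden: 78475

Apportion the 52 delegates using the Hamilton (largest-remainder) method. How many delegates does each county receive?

Eskel 10, Harke 10, Carrow 4, Farrow 11, Galen 8, Arden 9

The standard divisor is 429063/52 ≈ 8251.212.
Standard quotas: Eskel 9.6708, Harke 9.7614, Carrow 4.1381, Farrow 10.7590, Galen 8.1600, Arden 9.5107.
Lower quotas: Eskel 9, Harke 9, Carrow 4, Farrow 10, Galen 8, Arden 9 (sum 49, leaving 3 seats).
Remainders in descending order: Harke 0.7614, Farrow 0.7590, Eskel 0.6708, Arden 0.5107, Galen 0.1600, Carrow 0.1381.
The surplus seats go to Harke, Farrow, Eskel.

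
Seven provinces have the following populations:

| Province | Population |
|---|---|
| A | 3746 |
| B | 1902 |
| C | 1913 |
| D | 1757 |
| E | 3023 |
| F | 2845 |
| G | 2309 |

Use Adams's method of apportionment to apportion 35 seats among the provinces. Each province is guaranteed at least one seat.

A 7, B 4, C 4, D 4, E 6, F 5, G 5

Standard divisor 17495/35 ≈ 499.857; standard quotas: A 7.494, B 3.805, C 3.827, D 3.515, E 6.048, F 5.692, G 4.619.
Rounding up gives 8, 4, 4, 4, 7, 6, 5 = 38 seats, so the divisor must be adjusted.
With modified divisor 573: modified quotas A 6.538, B 3.319, C 3.339, D 3.066, E 5.276, F 4.965, G 4.030.
Rounding up: A 7, B 4, C 4, D 4, E 6, F 5, G 5 (total 35).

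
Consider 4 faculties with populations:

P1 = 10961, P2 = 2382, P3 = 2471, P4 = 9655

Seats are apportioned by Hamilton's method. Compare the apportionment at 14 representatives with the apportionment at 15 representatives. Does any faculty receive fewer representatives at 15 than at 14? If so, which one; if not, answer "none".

P3

At 14 seats: P1 6, P2 1, P3 2, P4 5.
At 15 seats: P1 7, P2 1, P3 1, P4 6.
P3 drops from 2 to 1.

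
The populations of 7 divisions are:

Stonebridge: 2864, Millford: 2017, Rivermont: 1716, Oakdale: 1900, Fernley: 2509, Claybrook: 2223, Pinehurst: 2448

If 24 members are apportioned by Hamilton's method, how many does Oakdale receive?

3

Total 15677; standard divisor 15677/24 ≈ 653.208.
Standard quotas: Stonebridge 4.385, Millford 3.088, Rivermont 2.627, Oakdale 2.909, Fernley 3.841, Claybrook 3.403, Pinehurst 3.748.
Lower quotas: Stonebridge 4, Millford 3, Rivermont 2, Oakdale 2, Fernley 3, Claybrook 3, Pinehurst 3 (sum 20, leaving 4 seats).
Remainders in descending order: Oakdale 0.909, Fernley 0.841, Pinehurst 0.748, Rivermont 0.627, Claybrook 0.403, Stonebridge 0.385, Millford 0.088.
Largest remainders: Oakdale, Fernley, Pinehurst, Rivermont receive the extra seats.
Oakdale receives 3.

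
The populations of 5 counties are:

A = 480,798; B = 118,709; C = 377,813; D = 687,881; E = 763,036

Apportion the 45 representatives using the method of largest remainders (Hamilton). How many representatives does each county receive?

A=9, B=2, C=7, D=13, E=14

Total 2428237; standard divisor 2428237/45 ≈ 53960.822.
Standard quotas: A 8.9101, B 2.1999, C 7.0016, D 12.7478, E 14.1406.
Lower quotas: A 8, B 2, C 7, D 12, E 14 (sum 43, leaving 2 seats).
Remainders in descending order: A 0.9101, D 0.7478, B 0.1999, E 0.1406, C 0.0016.
Largest remainders: A, D receive the extra seats.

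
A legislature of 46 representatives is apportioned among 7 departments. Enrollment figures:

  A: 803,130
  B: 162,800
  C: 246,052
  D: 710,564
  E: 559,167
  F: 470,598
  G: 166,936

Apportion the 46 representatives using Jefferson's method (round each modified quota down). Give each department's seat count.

Standard divisor 3119247/46 ≈ 67809.717; standard quotas: A 11.844, B 2.401, C 3.629, D 10.479, E 8.246, F 6.940, G 2.462.
Rounding down gives 11, 2, 3, 10, 8, 6, 2 = 42 seats, so the divisor must be adjusted.
With modified divisor 61950: modified quotas A 12.964, B 2.628, C 3.972, D 11.470, E 9.026, F 7.596, G 2.695.
Rounding down: A 12, B 2, C 3, D 11, E 9, F 7, G 2 (total 46).

A=12; B=2; C=3; D=11; E=9; F=7; G=2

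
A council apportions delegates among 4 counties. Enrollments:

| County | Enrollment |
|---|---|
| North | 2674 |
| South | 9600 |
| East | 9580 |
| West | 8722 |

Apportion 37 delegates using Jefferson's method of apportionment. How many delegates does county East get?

Standard divisor 30576/37 ≈ 826.378; standard quotas: North 3.236, South 11.617, East 11.593, West 10.554.
Rounding down gives 3, 11, 11, 10 = 35 seats, so the divisor must be adjusted.
With modified divisor 796: modified quotas North 3.359, South 12.060, East 12.035, West 10.957.
Rounding down: North 3, South 12, East 12, West 10 (total 37).
East receives 12.

12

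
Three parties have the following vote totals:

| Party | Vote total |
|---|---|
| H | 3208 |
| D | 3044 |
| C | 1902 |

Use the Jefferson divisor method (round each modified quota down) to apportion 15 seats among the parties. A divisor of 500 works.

With modified divisor 500: modified quotas H 6.416, D 6.088, C 3.804.
Rounding down: H 6, D 6, C 3 (total 15).

H 6; D 6; C 3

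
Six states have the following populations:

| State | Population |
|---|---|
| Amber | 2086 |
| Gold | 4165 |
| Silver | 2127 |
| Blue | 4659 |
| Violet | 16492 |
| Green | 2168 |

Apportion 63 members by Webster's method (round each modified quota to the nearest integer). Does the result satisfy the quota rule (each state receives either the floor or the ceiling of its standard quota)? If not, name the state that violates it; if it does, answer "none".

Standard quotas: Amber 4.146, Gold 8.278, Silver 4.228, Blue 9.260, Violet 32.779, Green 4.309.
Webster allocation: Amber 4, Gold 8, Silver 4, Blue 9, Violet 34, Green 4.
Violet has quota 32.779 (lower 32, upper 33) but receives 34 — outside the quota interval.

Violet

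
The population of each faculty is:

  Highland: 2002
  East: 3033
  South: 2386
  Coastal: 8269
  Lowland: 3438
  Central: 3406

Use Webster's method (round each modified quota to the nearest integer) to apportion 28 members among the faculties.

Highland=3, East=4, South=3, Coastal=10, Lowland=4, Central=4

Standard divisor 22534/28 ≈ 804.786; standard quotas: Highland 2.488, East 3.769, South 2.965, Coastal 10.275, Lowland 4.272, Central 4.232.
Rounding to the nearest integer gives 2, 4, 3, 10, 4, 4 = 27 seats, so the divisor must be adjusted.
With modified divisor 790: modified quotas Highland 2.534, East 3.839, South 3.020, Coastal 10.467, Lowland 4.352, Central 4.311.
Rounding to the nearest integer: Highland 3, East 4, South 3, Coastal 10, Lowland 4, Central 4 (total 28).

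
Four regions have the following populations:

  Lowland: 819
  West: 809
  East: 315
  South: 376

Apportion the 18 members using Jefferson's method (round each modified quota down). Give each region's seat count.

Lowland: 7, West: 6, East: 2, South: 3

Standard divisor 2319/18 ≈ 128.833; standard quotas: Lowland 6.357, West 6.279, East 2.445, South 2.918.
Rounding down gives 6, 6, 2, 2 = 16 seats, so the divisor must be adjusted.
With modified divisor 116: modified quotas Lowland 7.060, West 6.974, East 2.716, South 3.241.
Rounding down: Lowland 7, West 6, East 2, South 3 (total 18).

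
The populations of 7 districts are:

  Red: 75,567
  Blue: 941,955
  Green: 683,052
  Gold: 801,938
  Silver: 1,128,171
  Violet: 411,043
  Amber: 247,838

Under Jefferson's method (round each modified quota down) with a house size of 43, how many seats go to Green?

Standard divisor 4289564/43 ≈ 99757.302; standard quotas: Red 0.758, Blue 9.442, Green 6.847, Gold 8.039, Silver 11.309, Violet 4.120, Amber 2.484.
Rounding down gives 0, 9, 6, 8, 11, 4, 2 = 40 seats, so the divisor must be adjusted.
With modified divisor 91600: modified quotas Red 0.825, Blue 10.283, Green 7.457, Gold 8.755, Silver 12.316, Violet 4.487, Amber 2.706.
Rounding down: Red 0, Blue 10, Green 7, Gold 8, Silver 12, Violet 4, Amber 2 (total 43).
Green receives 7.

7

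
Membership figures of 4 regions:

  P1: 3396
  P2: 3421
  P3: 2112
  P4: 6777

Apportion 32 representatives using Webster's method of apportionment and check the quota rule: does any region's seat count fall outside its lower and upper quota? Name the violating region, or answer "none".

Standard quotas: P1 6.919, P2 6.970, P3 4.303, P4 13.808.
Webster allocation: P1 7, P2 7, P3 4, P4 14.
Every allocation lies between the lower and upper quota.

none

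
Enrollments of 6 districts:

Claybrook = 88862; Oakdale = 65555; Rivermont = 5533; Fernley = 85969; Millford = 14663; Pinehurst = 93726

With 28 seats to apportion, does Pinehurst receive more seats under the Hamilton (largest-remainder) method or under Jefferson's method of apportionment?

Hamilton: Claybrook 7, Oakdale 5, Rivermont 1, Fernley 7, Millford 1, Pinehurst 7.
Jefferson: Claybrook 7, Oakdale 5, Rivermont 0, Fernley 7, Millford 1, Pinehurst 8.
Pinehurst gets 7 under Hamilton and 8 under Jefferson.

Jefferson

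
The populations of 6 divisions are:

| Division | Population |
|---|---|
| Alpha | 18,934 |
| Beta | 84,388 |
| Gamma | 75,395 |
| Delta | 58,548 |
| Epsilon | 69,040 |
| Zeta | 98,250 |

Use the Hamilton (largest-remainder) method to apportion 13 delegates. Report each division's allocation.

The standard divisor is 404555/13 ≈ 31119.615.
Standard quotas: Alpha 0.6084, Beta 2.7117, Gamma 2.4227, Delta 1.8814, Epsilon 2.2185, Zeta 3.1572.
Lower quotas: Alpha 0, Beta 2, Gamma 2, Delta 1, Epsilon 2, Zeta 3 (sum 10, leaving 3 seats).
Remainders in descending order: Delta 0.8814, Beta 0.7117, Alpha 0.6084, Gamma 0.4227, Epsilon 0.2185, Zeta 0.1572.
Largest remainders: Delta, Beta, Alpha receive the extra seats.

Alpha=1, Beta=3, Gamma=2, Delta=2, Epsilon=2, Zeta=3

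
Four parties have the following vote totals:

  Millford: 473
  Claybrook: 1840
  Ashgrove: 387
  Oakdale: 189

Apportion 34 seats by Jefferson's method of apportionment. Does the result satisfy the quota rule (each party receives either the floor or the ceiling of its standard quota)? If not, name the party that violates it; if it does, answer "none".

Claybrook

Standard quotas: Millford 5.567, Claybrook 21.655, Ashgrove 4.555, Oakdale 2.224.
Jefferson allocation: Millford 5, Claybrook 23, Ashgrove 4, Oakdale 2.
Claybrook has quota 21.655 (lower 21, upper 22) but receives 23 — outside the quota interval.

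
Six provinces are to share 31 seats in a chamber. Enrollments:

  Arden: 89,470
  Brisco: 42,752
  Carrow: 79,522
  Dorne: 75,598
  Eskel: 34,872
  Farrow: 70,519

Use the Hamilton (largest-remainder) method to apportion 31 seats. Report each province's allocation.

Arden: 7; Brisco: 3; Carrow: 6; Dorne: 6; Eskel: 3; Farrow: 6

Total 392733; standard divisor 392733/31 ≈ 12668.806.
Standard quotas: Arden 7.0622, Brisco 3.3746, Carrow 6.2770, Dorne 5.9673, Eskel 2.7526, Farrow 5.5663.
Lower quotas: Arden 7, Brisco 3, Carrow 6, Dorne 5, Eskel 2, Farrow 5 (sum 28, leaving 3 seats).
Remainders in descending order: Dorne 0.9673, Eskel 0.7526, Farrow 0.5663, Brisco 0.3746, Carrow 0.2770, Arden 0.0622.
Largest remainders: Dorne, Eskel, Farrow receive the extra seats.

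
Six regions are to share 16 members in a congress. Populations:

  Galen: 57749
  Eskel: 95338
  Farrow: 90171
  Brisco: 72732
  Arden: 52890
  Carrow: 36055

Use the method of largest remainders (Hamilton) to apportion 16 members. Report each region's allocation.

Galen 2; Eskel 4; Farrow 4; Brisco 3; Arden 2; Carrow 1

The standard divisor is 404935/16 ≈ 25308.438.
Standard quotas: Galen 2.2818, Eskel 3.7670, Farrow 3.5629, Brisco 2.8738, Arden 2.0898, Carrow 1.4246.
Lower quotas: Galen 2, Eskel 3, Farrow 3, Brisco 2, Arden 2, Carrow 1 (sum 13, leaving 3 seats).
Remainders in descending order: Brisco 0.8738, Eskel 0.7670, Farrow 0.5629, Carrow 0.4246, Galen 0.2818, Arden 0.0898.
Largest remainders: Brisco, Eskel, Farrow receive the extra seats.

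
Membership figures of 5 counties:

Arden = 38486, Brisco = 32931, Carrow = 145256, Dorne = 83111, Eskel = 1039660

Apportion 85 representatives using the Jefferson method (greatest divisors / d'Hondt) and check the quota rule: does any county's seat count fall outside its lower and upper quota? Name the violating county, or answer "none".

Standard quotas: Arden 2.442, Brisco 2.090, Carrow 9.218, Dorne 5.274, Eskel 65.976.
Jefferson allocation: Arden 2, Brisco 2, Carrow 9, Dorne 5, Eskel 67.
Eskel has quota 65.976 (lower 65, upper 66) but receives 67 — outside the quota interval.

Eskel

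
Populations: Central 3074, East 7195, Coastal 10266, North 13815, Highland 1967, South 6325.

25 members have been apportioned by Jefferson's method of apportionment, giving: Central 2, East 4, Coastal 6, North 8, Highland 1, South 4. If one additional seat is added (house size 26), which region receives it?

Priority for the next seat is population ÷ (current seats + 1).
Priorities: Central 1024.667, East 1439.000, Coastal 1466.571, North 1535.000, Highland 983.500, South 1265.000.
Highest priority: North.

North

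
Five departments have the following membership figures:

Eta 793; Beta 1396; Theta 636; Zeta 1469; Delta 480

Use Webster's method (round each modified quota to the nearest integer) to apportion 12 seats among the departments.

Standard divisor 4774/12 ≈ 397.833; standard quotas: Eta 1.993, Beta 3.509, Theta 1.599, Zeta 3.693, Delta 1.207.
Rounding to the nearest integer gives 2, 4, 2, 4, 1 = 13 seats, so the divisor must be adjusted.
With modified divisor 410: modified quotas Eta 1.934, Beta 3.405, Theta 1.551, Zeta 3.583, Delta 1.171.
Rounding to the nearest integer: Eta 2, Beta 3, Theta 2, Zeta 4, Delta 1 (total 12).

Eta=2, Beta=3, Theta=2, Zeta=4, Delta=1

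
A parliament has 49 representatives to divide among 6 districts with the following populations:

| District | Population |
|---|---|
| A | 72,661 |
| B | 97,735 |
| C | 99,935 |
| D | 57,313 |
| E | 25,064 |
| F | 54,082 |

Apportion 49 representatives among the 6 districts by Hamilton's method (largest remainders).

A 9, B 12, C 12, D 7, E 3, F 6

Standard divisor: 406790 ÷ 49 ≈ 8301.837.
Standard quotas: A 8.7524, B 11.7727, C 12.0377, D 6.9037, E 3.0191, F 6.5145.
Lower quotas: A 8, B 11, C 12, D 6, E 3, F 6 (sum 46, leaving 3 seats).
Remainders in descending order: D 0.9037, B 0.7727, A 0.7524, F 0.5145, C 0.0377, E 0.0191.
Largest remainders: D, B, A receive the extra seats.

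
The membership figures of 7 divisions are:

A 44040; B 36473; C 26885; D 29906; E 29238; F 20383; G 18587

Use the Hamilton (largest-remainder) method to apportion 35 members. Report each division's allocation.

Standard divisor: 205512 ÷ 35 ≈ 5871.771.
Standard quotas: A 7.5003, B 6.2116, C 4.5787, D 5.0932, E 4.9794, F 3.4714, G 3.1655.
Lower quotas: A 7, B 6, C 4, D 5, E 4, F 3, G 3 (sum 32, leaving 3 seats).
Remainders in descending order: E 0.9794, C 0.5787, A 0.5003, F 0.4714, B 0.2116, G 0.1655, D 0.0932.
Largest remainders: E, C, A receive the extra seats.

A=8, B=6, C=5, D=5, E=5, F=3, G=3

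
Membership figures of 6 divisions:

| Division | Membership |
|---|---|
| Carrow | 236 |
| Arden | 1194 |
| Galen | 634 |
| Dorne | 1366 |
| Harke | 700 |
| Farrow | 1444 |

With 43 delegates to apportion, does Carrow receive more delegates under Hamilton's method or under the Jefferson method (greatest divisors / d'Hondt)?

Hamilton: Carrow 2, Arden 9, Galen 5, Dorne 11, Harke 5, Farrow 11.
Jefferson: Carrow 1, Arden 9, Galen 5, Dorne 11, Harke 5, Farrow 12.
Carrow gets 2 under Hamilton and 1 under Jefferson.

Hamilton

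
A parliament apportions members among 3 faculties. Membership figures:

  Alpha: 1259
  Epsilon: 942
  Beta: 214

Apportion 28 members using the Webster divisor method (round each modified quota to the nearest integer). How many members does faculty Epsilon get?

Standard divisor 2415/28 ≈ 86.25; standard quotas: Alpha 14.597, Epsilon 10.922, Beta 2.481.
Rounding to the nearest integer gives Alpha 15, Epsilon 11, Beta 2 — total 28, matching the house size, so no adjustment is needed.
Epsilon receives 11.

11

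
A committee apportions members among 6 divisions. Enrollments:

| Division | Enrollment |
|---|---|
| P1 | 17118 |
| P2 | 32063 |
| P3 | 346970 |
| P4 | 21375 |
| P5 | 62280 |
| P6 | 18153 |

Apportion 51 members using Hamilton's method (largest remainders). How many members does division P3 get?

The standard divisor is 497959/51 ≈ 9763.902.
Standard quotas: P1 1.7532, P2 3.2838, P3 35.5360, P4 2.1892, P5 6.3786, P6 1.8592.
Lower quotas: P1 1, P2 3, P3 35, P4 2, P5 6, P6 1 (sum 48, leaving 3 seats).
Remainders in descending order: P6 0.8592, P1 0.7532, P3 0.5360, P5 0.3786, P2 0.2838, P4 0.1892.
Largest remainders: P6, P1, P3 receive the extra seats.
P3 receives 36.

36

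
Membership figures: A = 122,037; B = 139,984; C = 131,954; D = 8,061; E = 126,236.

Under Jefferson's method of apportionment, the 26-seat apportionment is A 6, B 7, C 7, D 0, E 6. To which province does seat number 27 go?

Priority for the next seat is population ÷ (current seats + 1).
Priorities: A 17433.857, B 17498.000, C 16494.250, D 8061.000, E 18033.714.
Highest priority: E.

E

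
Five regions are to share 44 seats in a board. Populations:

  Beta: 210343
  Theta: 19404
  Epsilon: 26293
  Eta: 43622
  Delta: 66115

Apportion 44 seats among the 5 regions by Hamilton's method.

Beta 25; Theta 3; Epsilon 3; Eta 5; Delta 8

The standard divisor is 365777/44 ≈ 8313.114.
Standard quotas: Beta 25.3026, Theta 2.3341, Epsilon 3.1628, Eta 5.2474, Delta 7.9531.
Lower quotas: Beta 25, Theta 2, Epsilon 3, Eta 5, Delta 7 (sum 42, leaving 2 seats).
Remainders in descending order: Delta 0.9531, Theta 0.3341, Beta 0.3026, Eta 0.2474, Epsilon 0.1628.
Largest remainders: Delta, Theta receive the extra seats.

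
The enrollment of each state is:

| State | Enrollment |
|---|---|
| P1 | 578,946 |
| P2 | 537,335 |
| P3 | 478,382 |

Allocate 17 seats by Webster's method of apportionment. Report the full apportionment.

P1 6, P2 6, P3 5

Standard divisor 1594663/17 ≈ 93803.706; standard quotas: P1 6.172, P2 5.728, P3 5.100.
Rounding to the nearest integer gives P1 6, P2 6, P3 5 — total 17, matching the house size, so no adjustment is needed.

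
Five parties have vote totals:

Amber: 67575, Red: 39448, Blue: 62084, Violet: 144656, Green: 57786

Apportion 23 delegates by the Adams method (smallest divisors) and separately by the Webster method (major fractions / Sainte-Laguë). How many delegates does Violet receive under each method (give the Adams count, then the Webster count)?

Adams: Amber 4, Red 3, Blue 4, Violet 8, Green 4.
Webster: Amber 4, Red 2, Blue 4, Violet 9, Green 4.
Violet gets 8 under Adams and 9 under Webster.

8 and 9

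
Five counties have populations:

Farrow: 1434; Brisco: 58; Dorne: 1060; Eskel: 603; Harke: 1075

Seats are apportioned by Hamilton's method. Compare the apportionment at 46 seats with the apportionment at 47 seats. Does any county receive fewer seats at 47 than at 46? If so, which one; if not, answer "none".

Brisco

At 46 seats: Farrow 16, Brisco 1, Dorne 11, Eskel 6, Harke 12.
At 47 seats: Farrow 16, Brisco 0, Dorne 12, Eskel 7, Harke 12.
Brisco drops from 1 to 0.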